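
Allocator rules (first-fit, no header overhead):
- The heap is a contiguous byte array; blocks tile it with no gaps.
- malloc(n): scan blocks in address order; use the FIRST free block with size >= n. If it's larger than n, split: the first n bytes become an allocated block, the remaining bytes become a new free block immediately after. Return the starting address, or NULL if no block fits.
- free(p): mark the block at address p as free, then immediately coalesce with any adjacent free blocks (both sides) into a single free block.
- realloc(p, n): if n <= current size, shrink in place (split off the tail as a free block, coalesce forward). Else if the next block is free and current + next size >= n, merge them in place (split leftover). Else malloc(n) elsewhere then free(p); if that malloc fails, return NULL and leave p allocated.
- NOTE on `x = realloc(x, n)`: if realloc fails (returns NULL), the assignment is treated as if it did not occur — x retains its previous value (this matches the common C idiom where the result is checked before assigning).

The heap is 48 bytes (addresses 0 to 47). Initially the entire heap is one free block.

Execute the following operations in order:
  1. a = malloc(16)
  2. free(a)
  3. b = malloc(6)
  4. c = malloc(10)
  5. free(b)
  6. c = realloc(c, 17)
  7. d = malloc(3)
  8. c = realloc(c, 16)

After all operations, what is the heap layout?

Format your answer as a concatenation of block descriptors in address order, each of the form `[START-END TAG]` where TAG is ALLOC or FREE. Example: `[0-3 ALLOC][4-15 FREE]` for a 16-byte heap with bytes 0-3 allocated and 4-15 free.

Answer: [0-2 ALLOC][3-5 FREE][6-21 ALLOC][22-47 FREE]

Derivation:
Op 1: a = malloc(16) -> a = 0; heap: [0-15 ALLOC][16-47 FREE]
Op 2: free(a) -> (freed a); heap: [0-47 FREE]
Op 3: b = malloc(6) -> b = 0; heap: [0-5 ALLOC][6-47 FREE]
Op 4: c = malloc(10) -> c = 6; heap: [0-5 ALLOC][6-15 ALLOC][16-47 FREE]
Op 5: free(b) -> (freed b); heap: [0-5 FREE][6-15 ALLOC][16-47 FREE]
Op 6: c = realloc(c, 17) -> c = 6; heap: [0-5 FREE][6-22 ALLOC][23-47 FREE]
Op 7: d = malloc(3) -> d = 0; heap: [0-2 ALLOC][3-5 FREE][6-22 ALLOC][23-47 FREE]
Op 8: c = realloc(c, 16) -> c = 6; heap: [0-2 ALLOC][3-5 FREE][6-21 ALLOC][22-47 FREE]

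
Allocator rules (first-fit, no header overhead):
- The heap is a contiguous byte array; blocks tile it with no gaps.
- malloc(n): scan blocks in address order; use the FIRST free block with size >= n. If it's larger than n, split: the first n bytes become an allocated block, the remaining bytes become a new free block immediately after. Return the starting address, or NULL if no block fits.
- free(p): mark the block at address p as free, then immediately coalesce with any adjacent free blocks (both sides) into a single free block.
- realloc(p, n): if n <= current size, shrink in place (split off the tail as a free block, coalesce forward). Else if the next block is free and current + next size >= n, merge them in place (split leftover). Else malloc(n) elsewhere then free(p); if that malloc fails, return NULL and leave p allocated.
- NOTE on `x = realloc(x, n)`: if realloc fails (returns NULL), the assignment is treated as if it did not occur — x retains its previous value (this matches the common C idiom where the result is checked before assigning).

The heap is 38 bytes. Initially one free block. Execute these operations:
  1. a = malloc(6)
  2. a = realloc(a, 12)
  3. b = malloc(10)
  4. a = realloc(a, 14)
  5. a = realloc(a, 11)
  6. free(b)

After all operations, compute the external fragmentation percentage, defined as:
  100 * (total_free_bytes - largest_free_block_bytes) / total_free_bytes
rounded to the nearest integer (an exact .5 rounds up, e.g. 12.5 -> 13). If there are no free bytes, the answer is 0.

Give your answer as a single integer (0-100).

Op 1: a = malloc(6) -> a = 0; heap: [0-5 ALLOC][6-37 FREE]
Op 2: a = realloc(a, 12) -> a = 0; heap: [0-11 ALLOC][12-37 FREE]
Op 3: b = malloc(10) -> b = 12; heap: [0-11 ALLOC][12-21 ALLOC][22-37 FREE]
Op 4: a = realloc(a, 14) -> a = 22; heap: [0-11 FREE][12-21 ALLOC][22-35 ALLOC][36-37 FREE]
Op 5: a = realloc(a, 11) -> a = 22; heap: [0-11 FREE][12-21 ALLOC][22-32 ALLOC][33-37 FREE]
Op 6: free(b) -> (freed b); heap: [0-21 FREE][22-32 ALLOC][33-37 FREE]
Free blocks: [22 5] total_free=27 largest=22 -> 100*(27-22)/27 = 500/27 ≈ 18.519 -> rounds to 19

Answer: 19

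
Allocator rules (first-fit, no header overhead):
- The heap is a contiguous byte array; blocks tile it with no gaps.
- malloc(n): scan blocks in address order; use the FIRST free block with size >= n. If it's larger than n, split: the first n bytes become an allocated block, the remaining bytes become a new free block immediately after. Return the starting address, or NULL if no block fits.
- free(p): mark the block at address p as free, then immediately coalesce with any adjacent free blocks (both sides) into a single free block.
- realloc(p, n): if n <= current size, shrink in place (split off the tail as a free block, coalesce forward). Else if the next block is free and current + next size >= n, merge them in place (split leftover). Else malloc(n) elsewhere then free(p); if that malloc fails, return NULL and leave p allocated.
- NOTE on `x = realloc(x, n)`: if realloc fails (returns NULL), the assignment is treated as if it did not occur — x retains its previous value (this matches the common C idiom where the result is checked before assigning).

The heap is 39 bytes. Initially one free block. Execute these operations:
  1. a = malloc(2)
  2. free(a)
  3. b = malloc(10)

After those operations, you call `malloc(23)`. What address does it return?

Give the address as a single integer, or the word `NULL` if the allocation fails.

Answer: 10

Derivation:
Op 1: a = malloc(2) -> a = 0; heap: [0-1 ALLOC][2-38 FREE]
Op 2: free(a) -> (freed a); heap: [0-38 FREE]
Op 3: b = malloc(10) -> b = 0; heap: [0-9 ALLOC][10-38 FREE]
malloc(23): first-fit scan over [0-9 ALLOC][10-38 FREE] -> 10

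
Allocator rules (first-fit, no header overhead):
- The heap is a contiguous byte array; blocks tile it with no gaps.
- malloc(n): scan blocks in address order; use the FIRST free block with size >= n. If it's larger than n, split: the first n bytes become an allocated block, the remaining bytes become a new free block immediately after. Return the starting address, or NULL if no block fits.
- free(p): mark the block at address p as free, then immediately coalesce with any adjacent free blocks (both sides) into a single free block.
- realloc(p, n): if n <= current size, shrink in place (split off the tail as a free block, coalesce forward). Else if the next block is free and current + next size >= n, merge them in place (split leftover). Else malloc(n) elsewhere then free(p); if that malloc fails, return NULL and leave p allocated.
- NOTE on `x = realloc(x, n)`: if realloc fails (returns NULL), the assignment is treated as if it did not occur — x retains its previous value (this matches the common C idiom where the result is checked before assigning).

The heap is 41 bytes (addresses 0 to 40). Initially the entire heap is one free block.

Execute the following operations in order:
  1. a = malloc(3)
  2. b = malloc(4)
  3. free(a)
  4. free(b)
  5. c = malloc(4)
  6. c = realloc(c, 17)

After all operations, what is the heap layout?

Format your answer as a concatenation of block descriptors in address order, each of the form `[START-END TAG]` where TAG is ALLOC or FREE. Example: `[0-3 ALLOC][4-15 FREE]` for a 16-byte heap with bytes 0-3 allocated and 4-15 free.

Answer: [0-16 ALLOC][17-40 FREE]

Derivation:
Op 1: a = malloc(3) -> a = 0; heap: [0-2 ALLOC][3-40 FREE]
Op 2: b = malloc(4) -> b = 3; heap: [0-2 ALLOC][3-6 ALLOC][7-40 FREE]
Op 3: free(a) -> (freed a); heap: [0-2 FREE][3-6 ALLOC][7-40 FREE]
Op 4: free(b) -> (freed b); heap: [0-40 FREE]
Op 5: c = malloc(4) -> c = 0; heap: [0-3 ALLOC][4-40 FREE]
Op 6: c = realloc(c, 17) -> c = 0; heap: [0-16 ALLOC][17-40 FREE]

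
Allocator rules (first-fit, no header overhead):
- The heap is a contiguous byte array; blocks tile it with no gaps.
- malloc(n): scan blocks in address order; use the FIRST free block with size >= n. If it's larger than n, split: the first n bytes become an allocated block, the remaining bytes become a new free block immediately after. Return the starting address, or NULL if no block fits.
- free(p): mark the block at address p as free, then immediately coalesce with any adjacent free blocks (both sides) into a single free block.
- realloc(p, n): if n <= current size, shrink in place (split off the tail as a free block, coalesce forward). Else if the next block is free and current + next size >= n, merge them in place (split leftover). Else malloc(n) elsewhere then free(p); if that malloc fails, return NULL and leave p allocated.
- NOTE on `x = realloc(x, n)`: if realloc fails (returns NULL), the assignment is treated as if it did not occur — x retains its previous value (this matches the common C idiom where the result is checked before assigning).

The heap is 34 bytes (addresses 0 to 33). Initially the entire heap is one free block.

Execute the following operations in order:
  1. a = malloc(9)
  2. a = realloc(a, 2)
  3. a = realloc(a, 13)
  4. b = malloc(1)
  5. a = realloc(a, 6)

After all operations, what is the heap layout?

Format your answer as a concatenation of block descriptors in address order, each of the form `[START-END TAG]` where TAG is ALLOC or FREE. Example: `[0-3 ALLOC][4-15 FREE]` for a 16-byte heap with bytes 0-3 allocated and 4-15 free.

Op 1: a = malloc(9) -> a = 0; heap: [0-8 ALLOC][9-33 FREE]
Op 2: a = realloc(a, 2) -> a = 0; heap: [0-1 ALLOC][2-33 FREE]
Op 3: a = realloc(a, 13) -> a = 0; heap: [0-12 ALLOC][13-33 FREE]
Op 4: b = malloc(1) -> b = 13; heap: [0-12 ALLOC][13-13 ALLOC][14-33 FREE]
Op 5: a = realloc(a, 6) -> a = 0; heap: [0-5 ALLOC][6-12 FREE][13-13 ALLOC][14-33 FREE]

Answer: [0-5 ALLOC][6-12 FREE][13-13 ALLOC][14-33 FREE]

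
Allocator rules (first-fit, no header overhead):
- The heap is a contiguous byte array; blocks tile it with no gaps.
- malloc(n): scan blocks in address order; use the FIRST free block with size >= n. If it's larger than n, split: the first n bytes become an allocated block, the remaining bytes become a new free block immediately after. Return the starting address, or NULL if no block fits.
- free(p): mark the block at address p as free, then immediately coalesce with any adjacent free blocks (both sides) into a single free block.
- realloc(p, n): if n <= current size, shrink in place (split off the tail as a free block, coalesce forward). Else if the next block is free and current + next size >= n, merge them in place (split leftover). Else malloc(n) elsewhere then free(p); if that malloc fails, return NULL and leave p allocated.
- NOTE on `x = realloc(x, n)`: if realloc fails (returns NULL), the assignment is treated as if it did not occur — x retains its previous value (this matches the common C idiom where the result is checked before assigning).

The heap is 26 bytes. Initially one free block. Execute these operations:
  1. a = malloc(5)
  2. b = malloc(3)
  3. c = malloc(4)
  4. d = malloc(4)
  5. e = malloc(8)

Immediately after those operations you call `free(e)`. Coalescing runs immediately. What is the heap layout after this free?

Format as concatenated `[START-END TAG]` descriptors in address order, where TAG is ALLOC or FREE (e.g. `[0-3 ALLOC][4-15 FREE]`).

Answer: [0-4 ALLOC][5-7 ALLOC][8-11 ALLOC][12-15 ALLOC][16-25 FREE]

Derivation:
Op 1: a = malloc(5) -> a = 0; heap: [0-4 ALLOC][5-25 FREE]
Op 2: b = malloc(3) -> b = 5; heap: [0-4 ALLOC][5-7 ALLOC][8-25 FREE]
Op 3: c = malloc(4) -> c = 8; heap: [0-4 ALLOC][5-7 ALLOC][8-11 ALLOC][12-25 FREE]
Op 4: d = malloc(4) -> d = 12; heap: [0-4 ALLOC][5-7 ALLOC][8-11 ALLOC][12-15 ALLOC][16-25 FREE]
Op 5: e = malloc(8) -> e = 16; heap: [0-4 ALLOC][5-7 ALLOC][8-11 ALLOC][12-15 ALLOC][16-23 ALLOC][24-25 FREE]
free(e): e = 16 -> block [16-23 ALLOC]; mark free, coalesce with adjacent free neighbors -> [0-4 ALLOC][5-7 ALLOC][8-11 ALLOC][12-15 ALLOC][16-25 FREE]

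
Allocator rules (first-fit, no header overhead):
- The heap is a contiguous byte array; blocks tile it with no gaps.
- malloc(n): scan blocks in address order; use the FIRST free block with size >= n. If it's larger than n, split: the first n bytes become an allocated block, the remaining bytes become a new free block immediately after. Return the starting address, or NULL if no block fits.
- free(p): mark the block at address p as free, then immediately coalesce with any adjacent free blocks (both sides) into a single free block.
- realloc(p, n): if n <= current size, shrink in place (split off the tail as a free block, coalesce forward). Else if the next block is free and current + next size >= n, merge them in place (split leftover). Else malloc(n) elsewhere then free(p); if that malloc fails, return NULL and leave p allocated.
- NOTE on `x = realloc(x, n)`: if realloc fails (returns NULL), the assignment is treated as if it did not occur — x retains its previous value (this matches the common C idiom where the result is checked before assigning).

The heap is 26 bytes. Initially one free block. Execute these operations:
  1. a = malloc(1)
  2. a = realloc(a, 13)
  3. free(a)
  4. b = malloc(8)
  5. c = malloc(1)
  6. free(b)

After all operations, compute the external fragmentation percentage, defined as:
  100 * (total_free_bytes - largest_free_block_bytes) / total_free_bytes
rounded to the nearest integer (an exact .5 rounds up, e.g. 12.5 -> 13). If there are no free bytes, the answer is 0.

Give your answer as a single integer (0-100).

Op 1: a = malloc(1) -> a = 0; heap: [0-0 ALLOC][1-25 FREE]
Op 2: a = realloc(a, 13) -> a = 0; heap: [0-12 ALLOC][13-25 FREE]
Op 3: free(a) -> (freed a); heap: [0-25 FREE]
Op 4: b = malloc(8) -> b = 0; heap: [0-7 ALLOC][8-25 FREE]
Op 5: c = malloc(1) -> c = 8; heap: [0-7 ALLOC][8-8 ALLOC][9-25 FREE]
Op 6: free(b) -> (freed b); heap: [0-7 FREE][8-8 ALLOC][9-25 FREE]
Free blocks: [8 17] total_free=25 largest=17 -> 100*(25-17)/25 = 800/25 = 32

Answer: 32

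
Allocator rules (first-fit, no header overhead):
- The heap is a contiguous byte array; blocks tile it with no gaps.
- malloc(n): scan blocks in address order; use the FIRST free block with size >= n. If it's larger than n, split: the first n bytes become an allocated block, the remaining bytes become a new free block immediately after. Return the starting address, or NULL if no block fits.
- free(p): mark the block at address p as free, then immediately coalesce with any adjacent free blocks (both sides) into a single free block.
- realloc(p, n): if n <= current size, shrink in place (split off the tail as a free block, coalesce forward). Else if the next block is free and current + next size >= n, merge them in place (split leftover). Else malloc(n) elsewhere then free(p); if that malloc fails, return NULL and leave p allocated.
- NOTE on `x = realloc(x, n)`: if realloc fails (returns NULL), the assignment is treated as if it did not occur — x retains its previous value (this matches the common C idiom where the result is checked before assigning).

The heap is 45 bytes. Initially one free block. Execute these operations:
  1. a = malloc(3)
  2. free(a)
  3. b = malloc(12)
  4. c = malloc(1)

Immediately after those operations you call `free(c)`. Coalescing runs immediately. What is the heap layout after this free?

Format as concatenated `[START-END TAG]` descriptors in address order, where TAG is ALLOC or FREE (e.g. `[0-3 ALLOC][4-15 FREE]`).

Answer: [0-11 ALLOC][12-44 FREE]

Derivation:
Op 1: a = malloc(3) -> a = 0; heap: [0-2 ALLOC][3-44 FREE]
Op 2: free(a) -> (freed a); heap: [0-44 FREE]
Op 3: b = malloc(12) -> b = 0; heap: [0-11 ALLOC][12-44 FREE]
Op 4: c = malloc(1) -> c = 12; heap: [0-11 ALLOC][12-12 ALLOC][13-44 FREE]
free(c): c = 12 -> block [12-12 ALLOC]; mark free, coalesce with adjacent free neighbors -> [0-11 ALLOC][12-44 FREE]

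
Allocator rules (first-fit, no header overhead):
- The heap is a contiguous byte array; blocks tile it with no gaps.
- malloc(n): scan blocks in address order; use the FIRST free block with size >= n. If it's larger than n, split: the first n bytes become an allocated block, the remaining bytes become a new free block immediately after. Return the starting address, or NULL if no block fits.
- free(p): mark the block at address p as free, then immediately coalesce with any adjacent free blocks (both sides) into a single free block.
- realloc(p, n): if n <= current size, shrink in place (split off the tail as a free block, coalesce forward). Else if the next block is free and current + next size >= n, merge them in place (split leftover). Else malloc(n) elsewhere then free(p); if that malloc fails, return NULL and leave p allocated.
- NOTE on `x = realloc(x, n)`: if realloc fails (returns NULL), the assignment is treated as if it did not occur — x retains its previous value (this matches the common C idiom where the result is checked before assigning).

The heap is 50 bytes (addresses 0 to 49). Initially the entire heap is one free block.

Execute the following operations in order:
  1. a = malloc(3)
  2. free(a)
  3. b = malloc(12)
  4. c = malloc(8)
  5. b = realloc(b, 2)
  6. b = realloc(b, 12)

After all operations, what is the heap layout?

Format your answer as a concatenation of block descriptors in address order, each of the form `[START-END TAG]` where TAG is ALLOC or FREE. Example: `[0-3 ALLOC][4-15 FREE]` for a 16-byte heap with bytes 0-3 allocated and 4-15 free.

Answer: [0-11 ALLOC][12-19 ALLOC][20-49 FREE]

Derivation:
Op 1: a = malloc(3) -> a = 0; heap: [0-2 ALLOC][3-49 FREE]
Op 2: free(a) -> (freed a); heap: [0-49 FREE]
Op 3: b = malloc(12) -> b = 0; heap: [0-11 ALLOC][12-49 FREE]
Op 4: c = malloc(8) -> c = 12; heap: [0-11 ALLOC][12-19 ALLOC][20-49 FREE]
Op 5: b = realloc(b, 2) -> b = 0; heap: [0-1 ALLOC][2-11 FREE][12-19 ALLOC][20-49 FREE]
Op 6: b = realloc(b, 12) -> b = 0; heap: [0-11 ALLOC][12-19 ALLOC][20-49 FREE]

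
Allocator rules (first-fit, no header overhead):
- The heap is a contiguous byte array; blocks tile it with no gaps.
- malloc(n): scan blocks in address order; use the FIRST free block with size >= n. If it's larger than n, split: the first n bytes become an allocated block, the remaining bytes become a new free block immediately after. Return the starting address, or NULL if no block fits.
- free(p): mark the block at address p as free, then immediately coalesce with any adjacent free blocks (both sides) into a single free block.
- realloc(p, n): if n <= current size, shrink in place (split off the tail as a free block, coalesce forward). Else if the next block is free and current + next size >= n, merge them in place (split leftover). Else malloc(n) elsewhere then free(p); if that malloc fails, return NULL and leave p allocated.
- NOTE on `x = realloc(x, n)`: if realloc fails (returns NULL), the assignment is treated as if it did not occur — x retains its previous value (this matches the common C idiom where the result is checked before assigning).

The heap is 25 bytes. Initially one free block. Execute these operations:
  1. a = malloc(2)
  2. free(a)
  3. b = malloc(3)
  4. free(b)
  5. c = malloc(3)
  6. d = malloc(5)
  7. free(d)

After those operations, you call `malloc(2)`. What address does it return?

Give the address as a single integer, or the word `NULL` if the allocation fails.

Op 1: a = malloc(2) -> a = 0; heap: [0-1 ALLOC][2-24 FREE]
Op 2: free(a) -> (freed a); heap: [0-24 FREE]
Op 3: b = malloc(3) -> b = 0; heap: [0-2 ALLOC][3-24 FREE]
Op 4: free(b) -> (freed b); heap: [0-24 FREE]
Op 5: c = malloc(3) -> c = 0; heap: [0-2 ALLOC][3-24 FREE]
Op 6: d = malloc(5) -> d = 3; heap: [0-2 ALLOC][3-7 ALLOC][8-24 FREE]
Op 7: free(d) -> (freed d); heap: [0-2 ALLOC][3-24 FREE]
malloc(2): first-fit scan over [0-2 ALLOC][3-24 FREE] -> 3

Answer: 3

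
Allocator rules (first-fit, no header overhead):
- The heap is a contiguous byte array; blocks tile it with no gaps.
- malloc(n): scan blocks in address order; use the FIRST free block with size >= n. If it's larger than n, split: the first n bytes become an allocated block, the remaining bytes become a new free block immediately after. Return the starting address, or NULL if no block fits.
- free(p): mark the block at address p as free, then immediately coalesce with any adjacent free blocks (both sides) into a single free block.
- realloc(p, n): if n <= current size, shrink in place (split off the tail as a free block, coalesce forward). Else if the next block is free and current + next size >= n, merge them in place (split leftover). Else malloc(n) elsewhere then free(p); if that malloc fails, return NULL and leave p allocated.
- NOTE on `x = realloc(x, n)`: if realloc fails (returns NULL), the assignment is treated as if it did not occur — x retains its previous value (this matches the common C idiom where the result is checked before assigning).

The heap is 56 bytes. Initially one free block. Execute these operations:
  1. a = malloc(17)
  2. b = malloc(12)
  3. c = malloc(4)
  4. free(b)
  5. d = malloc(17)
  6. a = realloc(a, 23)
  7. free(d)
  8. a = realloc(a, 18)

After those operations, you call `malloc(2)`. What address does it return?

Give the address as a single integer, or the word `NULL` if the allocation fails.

Op 1: a = malloc(17) -> a = 0; heap: [0-16 ALLOC][17-55 FREE]
Op 2: b = malloc(12) -> b = 17; heap: [0-16 ALLOC][17-28 ALLOC][29-55 FREE]
Op 3: c = malloc(4) -> c = 29; heap: [0-16 ALLOC][17-28 ALLOC][29-32 ALLOC][33-55 FREE]
Op 4: free(b) -> (freed b); heap: [0-16 ALLOC][17-28 FREE][29-32 ALLOC][33-55 FREE]
Op 5: d = malloc(17) -> d = 33; heap: [0-16 ALLOC][17-28 FREE][29-32 ALLOC][33-49 ALLOC][50-55 FREE]
Op 6: a = realloc(a, 23) -> a = 0; heap: [0-22 ALLOC][23-28 FREE][29-32 ALLOC][33-49 ALLOC][50-55 FREE]
Op 7: free(d) -> (freed d); heap: [0-22 ALLOC][23-28 FREE][29-32 ALLOC][33-55 FREE]
Op 8: a = realloc(a, 18) -> a = 0; heap: [0-17 ALLOC][18-28 FREE][29-32 ALLOC][33-55 FREE]
malloc(2): first-fit scan over [0-17 ALLOC][18-28 FREE][29-32 ALLOC][33-55 FREE] -> 18

Answer: 18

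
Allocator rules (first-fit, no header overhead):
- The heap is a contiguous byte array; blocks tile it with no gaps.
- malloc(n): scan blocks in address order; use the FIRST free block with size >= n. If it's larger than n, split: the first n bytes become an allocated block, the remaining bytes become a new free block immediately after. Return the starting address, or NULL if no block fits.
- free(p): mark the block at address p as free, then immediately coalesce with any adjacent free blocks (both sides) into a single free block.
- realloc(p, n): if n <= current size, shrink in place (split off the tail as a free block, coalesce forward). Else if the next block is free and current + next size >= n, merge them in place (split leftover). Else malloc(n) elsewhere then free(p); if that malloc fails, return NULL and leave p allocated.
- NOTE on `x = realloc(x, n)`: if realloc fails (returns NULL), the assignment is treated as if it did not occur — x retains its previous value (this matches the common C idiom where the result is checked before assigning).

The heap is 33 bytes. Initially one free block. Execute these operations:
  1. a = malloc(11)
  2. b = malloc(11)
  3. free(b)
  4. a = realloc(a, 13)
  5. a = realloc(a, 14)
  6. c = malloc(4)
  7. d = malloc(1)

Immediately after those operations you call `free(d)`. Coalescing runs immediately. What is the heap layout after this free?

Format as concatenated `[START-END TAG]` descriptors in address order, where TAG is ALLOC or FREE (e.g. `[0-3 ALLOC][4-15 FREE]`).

Op 1: a = malloc(11) -> a = 0; heap: [0-10 ALLOC][11-32 FREE]
Op 2: b = malloc(11) -> b = 11; heap: [0-10 ALLOC][11-21 ALLOC][22-32 FREE]
Op 3: free(b) -> (freed b); heap: [0-10 ALLOC][11-32 FREE]
Op 4: a = realloc(a, 13) -> a = 0; heap: [0-12 ALLOC][13-32 FREE]
Op 5: a = realloc(a, 14) -> a = 0; heap: [0-13 ALLOC][14-32 FREE]
Op 6: c = malloc(4) -> c = 14; heap: [0-13 ALLOC][14-17 ALLOC][18-32 FREE]
Op 7: d = malloc(1) -> d = 18; heap: [0-13 ALLOC][14-17 ALLOC][18-18 ALLOC][19-32 FREE]
free(d): d = 18 -> block [18-18 ALLOC]; mark free, coalesce with adjacent free neighbors -> [0-13 ALLOC][14-17 ALLOC][18-32 FREE]

Answer: [0-13 ALLOC][14-17 ALLOC][18-32 FREE]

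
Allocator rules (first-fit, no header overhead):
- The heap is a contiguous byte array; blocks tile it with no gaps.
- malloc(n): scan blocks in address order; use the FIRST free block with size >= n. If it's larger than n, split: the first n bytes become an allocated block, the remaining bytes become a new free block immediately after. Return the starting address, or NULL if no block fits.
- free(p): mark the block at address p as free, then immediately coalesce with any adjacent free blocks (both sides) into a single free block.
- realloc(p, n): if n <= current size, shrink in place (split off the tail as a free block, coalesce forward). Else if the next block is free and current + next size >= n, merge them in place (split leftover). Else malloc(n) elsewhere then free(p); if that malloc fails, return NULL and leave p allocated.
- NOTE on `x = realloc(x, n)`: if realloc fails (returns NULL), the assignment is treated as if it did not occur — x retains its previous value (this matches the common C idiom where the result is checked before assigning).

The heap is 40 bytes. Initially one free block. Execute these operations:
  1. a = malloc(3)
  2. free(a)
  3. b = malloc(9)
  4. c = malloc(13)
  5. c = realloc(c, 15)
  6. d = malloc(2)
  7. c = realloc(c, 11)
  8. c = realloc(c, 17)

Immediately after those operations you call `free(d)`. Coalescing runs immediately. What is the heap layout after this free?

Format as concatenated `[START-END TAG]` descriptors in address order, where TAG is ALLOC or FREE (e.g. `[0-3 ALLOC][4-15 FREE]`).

Answer: [0-8 ALLOC][9-19 ALLOC][20-39 FREE]

Derivation:
Op 1: a = malloc(3) -> a = 0; heap: [0-2 ALLOC][3-39 FREE]
Op 2: free(a) -> (freed a); heap: [0-39 FREE]
Op 3: b = malloc(9) -> b = 0; heap: [0-8 ALLOC][9-39 FREE]
Op 4: c = malloc(13) -> c = 9; heap: [0-8 ALLOC][9-21 ALLOC][22-39 FREE]
Op 5: c = realloc(c, 15) -> c = 9; heap: [0-8 ALLOC][9-23 ALLOC][24-39 FREE]
Op 6: d = malloc(2) -> d = 24; heap: [0-8 ALLOC][9-23 ALLOC][24-25 ALLOC][26-39 FREE]
Op 7: c = realloc(c, 11) -> c = 9; heap: [0-8 ALLOC][9-19 ALLOC][20-23 FREE][24-25 ALLOC][26-39 FREE]
Op 8: c = realloc(c, 17) -> NULL (c unchanged); heap: [0-8 ALLOC][9-19 ALLOC][20-23 FREE][24-25 ALLOC][26-39 FREE]
free(d): d = 24 -> block [24-25 ALLOC]; mark free, coalesce with adjacent free neighbors -> [0-8 ALLOC][9-19 ALLOC][20-39 FREE]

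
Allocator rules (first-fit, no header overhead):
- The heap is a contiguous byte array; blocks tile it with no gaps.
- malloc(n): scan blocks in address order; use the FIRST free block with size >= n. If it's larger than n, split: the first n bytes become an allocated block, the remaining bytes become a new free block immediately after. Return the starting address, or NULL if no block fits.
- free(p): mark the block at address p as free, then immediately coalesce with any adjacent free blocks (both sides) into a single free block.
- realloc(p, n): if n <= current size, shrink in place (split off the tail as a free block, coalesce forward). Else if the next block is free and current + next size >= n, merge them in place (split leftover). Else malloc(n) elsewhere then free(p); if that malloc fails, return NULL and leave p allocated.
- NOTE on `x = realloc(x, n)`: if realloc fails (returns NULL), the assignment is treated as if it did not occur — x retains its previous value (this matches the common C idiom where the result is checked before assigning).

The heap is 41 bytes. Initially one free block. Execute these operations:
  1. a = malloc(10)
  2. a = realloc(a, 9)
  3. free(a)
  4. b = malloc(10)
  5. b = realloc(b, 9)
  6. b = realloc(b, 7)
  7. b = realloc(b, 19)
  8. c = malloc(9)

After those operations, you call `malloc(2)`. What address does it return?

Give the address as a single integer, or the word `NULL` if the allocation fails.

Answer: 28

Derivation:
Op 1: a = malloc(10) -> a = 0; heap: [0-9 ALLOC][10-40 FREE]
Op 2: a = realloc(a, 9) -> a = 0; heap: [0-8 ALLOC][9-40 FREE]
Op 3: free(a) -> (freed a); heap: [0-40 FREE]
Op 4: b = malloc(10) -> b = 0; heap: [0-9 ALLOC][10-40 FREE]
Op 5: b = realloc(b, 9) -> b = 0; heap: [0-8 ALLOC][9-40 FREE]
Op 6: b = realloc(b, 7) -> b = 0; heap: [0-6 ALLOC][7-40 FREE]
Op 7: b = realloc(b, 19) -> b = 0; heap: [0-18 ALLOC][19-40 FREE]
Op 8: c = malloc(9) -> c = 19; heap: [0-18 ALLOC][19-27 ALLOC][28-40 FREE]
malloc(2): first-fit scan over [0-18 ALLOC][19-27 ALLOC][28-40 FREE] -> 28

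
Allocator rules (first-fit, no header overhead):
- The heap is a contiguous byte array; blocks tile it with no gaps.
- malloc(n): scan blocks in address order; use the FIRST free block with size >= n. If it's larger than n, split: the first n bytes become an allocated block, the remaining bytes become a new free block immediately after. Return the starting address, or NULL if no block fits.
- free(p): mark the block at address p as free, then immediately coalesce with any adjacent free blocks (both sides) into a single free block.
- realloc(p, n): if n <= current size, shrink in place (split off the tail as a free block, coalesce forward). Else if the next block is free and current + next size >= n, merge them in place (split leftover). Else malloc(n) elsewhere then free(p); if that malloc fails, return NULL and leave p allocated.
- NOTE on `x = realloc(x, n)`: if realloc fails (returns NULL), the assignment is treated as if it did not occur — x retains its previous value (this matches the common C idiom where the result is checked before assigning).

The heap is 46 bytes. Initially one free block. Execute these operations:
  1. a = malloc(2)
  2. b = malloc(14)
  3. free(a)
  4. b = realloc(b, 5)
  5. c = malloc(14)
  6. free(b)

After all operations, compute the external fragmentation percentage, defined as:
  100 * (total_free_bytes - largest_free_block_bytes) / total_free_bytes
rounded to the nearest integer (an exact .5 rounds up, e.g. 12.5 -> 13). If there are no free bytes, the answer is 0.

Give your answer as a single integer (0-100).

Op 1: a = malloc(2) -> a = 0; heap: [0-1 ALLOC][2-45 FREE]
Op 2: b = malloc(14) -> b = 2; heap: [0-1 ALLOC][2-15 ALLOC][16-45 FREE]
Op 3: free(a) -> (freed a); heap: [0-1 FREE][2-15 ALLOC][16-45 FREE]
Op 4: b = realloc(b, 5) -> b = 2; heap: [0-1 FREE][2-6 ALLOC][7-45 FREE]
Op 5: c = malloc(14) -> c = 7; heap: [0-1 FREE][2-6 ALLOC][7-20 ALLOC][21-45 FREE]
Op 6: free(b) -> (freed b); heap: [0-6 FREE][7-20 ALLOC][21-45 FREE]
Free blocks: [7 25] total_free=32 largest=25 -> 100*(32-25)/32 = 700/32 = 21.875 -> rounds to 22

Answer: 22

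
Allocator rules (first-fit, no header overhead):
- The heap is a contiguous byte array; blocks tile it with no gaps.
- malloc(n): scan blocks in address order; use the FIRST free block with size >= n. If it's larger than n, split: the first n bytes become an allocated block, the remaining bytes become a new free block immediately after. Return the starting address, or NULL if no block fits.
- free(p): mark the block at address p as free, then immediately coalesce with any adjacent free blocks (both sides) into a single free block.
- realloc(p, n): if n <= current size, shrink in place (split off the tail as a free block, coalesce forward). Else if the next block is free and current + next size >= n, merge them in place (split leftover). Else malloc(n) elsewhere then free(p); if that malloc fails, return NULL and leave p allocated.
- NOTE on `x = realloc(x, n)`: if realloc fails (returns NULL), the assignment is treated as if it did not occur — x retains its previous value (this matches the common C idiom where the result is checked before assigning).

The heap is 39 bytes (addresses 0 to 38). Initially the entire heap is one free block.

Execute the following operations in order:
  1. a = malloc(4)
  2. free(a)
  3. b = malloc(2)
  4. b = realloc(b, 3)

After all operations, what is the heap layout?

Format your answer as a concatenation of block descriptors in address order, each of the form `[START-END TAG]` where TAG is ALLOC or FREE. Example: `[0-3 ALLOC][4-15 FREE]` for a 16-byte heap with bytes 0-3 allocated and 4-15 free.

Op 1: a = malloc(4) -> a = 0; heap: [0-3 ALLOC][4-38 FREE]
Op 2: free(a) -> (freed a); heap: [0-38 FREE]
Op 3: b = malloc(2) -> b = 0; heap: [0-1 ALLOC][2-38 FREE]
Op 4: b = realloc(b, 3) -> b = 0; heap: [0-2 ALLOC][3-38 FREE]

Answer: [0-2 ALLOC][3-38 FREE]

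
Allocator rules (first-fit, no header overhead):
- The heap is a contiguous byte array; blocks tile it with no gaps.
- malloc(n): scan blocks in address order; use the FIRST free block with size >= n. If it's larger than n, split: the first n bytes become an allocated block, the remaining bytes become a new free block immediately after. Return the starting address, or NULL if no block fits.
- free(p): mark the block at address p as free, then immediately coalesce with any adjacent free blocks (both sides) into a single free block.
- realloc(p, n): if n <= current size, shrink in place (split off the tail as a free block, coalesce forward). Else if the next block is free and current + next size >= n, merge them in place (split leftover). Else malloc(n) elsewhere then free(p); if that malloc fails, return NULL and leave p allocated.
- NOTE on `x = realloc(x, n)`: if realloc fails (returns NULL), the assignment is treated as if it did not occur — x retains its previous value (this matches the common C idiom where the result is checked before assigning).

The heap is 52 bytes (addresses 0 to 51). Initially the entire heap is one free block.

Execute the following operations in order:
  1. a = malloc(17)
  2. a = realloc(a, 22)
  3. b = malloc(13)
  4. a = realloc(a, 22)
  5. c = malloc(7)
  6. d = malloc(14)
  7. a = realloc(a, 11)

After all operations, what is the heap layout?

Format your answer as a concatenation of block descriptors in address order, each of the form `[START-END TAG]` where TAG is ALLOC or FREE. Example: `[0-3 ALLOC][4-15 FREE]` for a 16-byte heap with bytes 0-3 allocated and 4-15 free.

Answer: [0-10 ALLOC][11-21 FREE][22-34 ALLOC][35-41 ALLOC][42-51 FREE]

Derivation:
Op 1: a = malloc(17) -> a = 0; heap: [0-16 ALLOC][17-51 FREE]
Op 2: a = realloc(a, 22) -> a = 0; heap: [0-21 ALLOC][22-51 FREE]
Op 3: b = malloc(13) -> b = 22; heap: [0-21 ALLOC][22-34 ALLOC][35-51 FREE]
Op 4: a = realloc(a, 22) -> a = 0; heap: [0-21 ALLOC][22-34 ALLOC][35-51 FREE]
Op 5: c = malloc(7) -> c = 35; heap: [0-21 ALLOC][22-34 ALLOC][35-41 ALLOC][42-51 FREE]
Op 6: d = malloc(14) -> d = NULL; heap: [0-21 ALLOC][22-34 ALLOC][35-41 ALLOC][42-51 FREE]
Op 7: a = realloc(a, 11) -> a = 0; heap: [0-10 ALLOC][11-21 FREE][22-34 ALLOC][35-41 ALLOC][42-51 FREE]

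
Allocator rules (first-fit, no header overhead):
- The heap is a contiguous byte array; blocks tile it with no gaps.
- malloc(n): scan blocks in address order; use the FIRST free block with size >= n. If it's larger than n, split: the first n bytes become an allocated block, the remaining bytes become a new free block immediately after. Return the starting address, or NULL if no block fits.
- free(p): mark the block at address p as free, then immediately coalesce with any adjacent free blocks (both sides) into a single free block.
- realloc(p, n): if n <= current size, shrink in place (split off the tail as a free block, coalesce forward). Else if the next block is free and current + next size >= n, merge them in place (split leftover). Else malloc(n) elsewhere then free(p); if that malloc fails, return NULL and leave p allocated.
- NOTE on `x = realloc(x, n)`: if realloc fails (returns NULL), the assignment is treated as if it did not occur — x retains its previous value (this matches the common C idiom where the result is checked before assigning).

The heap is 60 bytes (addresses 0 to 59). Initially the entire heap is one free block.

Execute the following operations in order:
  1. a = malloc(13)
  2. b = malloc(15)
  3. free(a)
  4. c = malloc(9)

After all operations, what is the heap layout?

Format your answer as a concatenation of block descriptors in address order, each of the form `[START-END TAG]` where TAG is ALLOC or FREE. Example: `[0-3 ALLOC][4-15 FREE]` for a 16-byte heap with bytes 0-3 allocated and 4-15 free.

Answer: [0-8 ALLOC][9-12 FREE][13-27 ALLOC][28-59 FREE]

Derivation:
Op 1: a = malloc(13) -> a = 0; heap: [0-12 ALLOC][13-59 FREE]
Op 2: b = malloc(15) -> b = 13; heap: [0-12 ALLOC][13-27 ALLOC][28-59 FREE]
Op 3: free(a) -> (freed a); heap: [0-12 FREE][13-27 ALLOC][28-59 FREE]
Op 4: c = malloc(9) -> c = 0; heap: [0-8 ALLOC][9-12 FREE][13-27 ALLOC][28-59 FREE]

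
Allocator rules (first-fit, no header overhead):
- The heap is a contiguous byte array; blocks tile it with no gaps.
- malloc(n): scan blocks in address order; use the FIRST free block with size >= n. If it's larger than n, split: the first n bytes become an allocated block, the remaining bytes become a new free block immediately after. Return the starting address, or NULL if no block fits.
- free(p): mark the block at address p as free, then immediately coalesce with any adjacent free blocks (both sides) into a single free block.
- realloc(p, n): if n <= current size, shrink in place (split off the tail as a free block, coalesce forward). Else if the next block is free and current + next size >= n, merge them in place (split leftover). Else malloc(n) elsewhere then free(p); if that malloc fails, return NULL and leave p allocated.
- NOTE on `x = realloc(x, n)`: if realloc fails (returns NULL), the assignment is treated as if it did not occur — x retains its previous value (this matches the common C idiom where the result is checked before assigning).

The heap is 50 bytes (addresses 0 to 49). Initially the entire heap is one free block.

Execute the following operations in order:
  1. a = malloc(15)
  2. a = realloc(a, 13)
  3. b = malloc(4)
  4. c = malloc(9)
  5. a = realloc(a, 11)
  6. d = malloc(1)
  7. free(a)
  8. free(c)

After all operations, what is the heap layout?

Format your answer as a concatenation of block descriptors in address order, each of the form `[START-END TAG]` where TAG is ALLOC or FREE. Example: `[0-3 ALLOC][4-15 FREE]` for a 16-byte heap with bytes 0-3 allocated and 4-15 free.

Op 1: a = malloc(15) -> a = 0; heap: [0-14 ALLOC][15-49 FREE]
Op 2: a = realloc(a, 13) -> a = 0; heap: [0-12 ALLOC][13-49 FREE]
Op 3: b = malloc(4) -> b = 13; heap: [0-12 ALLOC][13-16 ALLOC][17-49 FREE]
Op 4: c = malloc(9) -> c = 17; heap: [0-12 ALLOC][13-16 ALLOC][17-25 ALLOC][26-49 FREE]
Op 5: a = realloc(a, 11) -> a = 0; heap: [0-10 ALLOC][11-12 FREE][13-16 ALLOC][17-25 ALLOC][26-49 FREE]
Op 6: d = malloc(1) -> d = 11; heap: [0-10 ALLOC][11-11 ALLOC][12-12 FREE][13-16 ALLOC][17-25 ALLOC][26-49 FREE]
Op 7: free(a) -> (freed a); heap: [0-10 FREE][11-11 ALLOC][12-12 FREE][13-16 ALLOC][17-25 ALLOC][26-49 FREE]
Op 8: free(c) -> (freed c); heap: [0-10 FREE][11-11 ALLOC][12-12 FREE][13-16 ALLOC][17-49 FREE]

Answer: [0-10 FREE][11-11 ALLOC][12-12 FREE][13-16 ALLOC][17-49 FREE]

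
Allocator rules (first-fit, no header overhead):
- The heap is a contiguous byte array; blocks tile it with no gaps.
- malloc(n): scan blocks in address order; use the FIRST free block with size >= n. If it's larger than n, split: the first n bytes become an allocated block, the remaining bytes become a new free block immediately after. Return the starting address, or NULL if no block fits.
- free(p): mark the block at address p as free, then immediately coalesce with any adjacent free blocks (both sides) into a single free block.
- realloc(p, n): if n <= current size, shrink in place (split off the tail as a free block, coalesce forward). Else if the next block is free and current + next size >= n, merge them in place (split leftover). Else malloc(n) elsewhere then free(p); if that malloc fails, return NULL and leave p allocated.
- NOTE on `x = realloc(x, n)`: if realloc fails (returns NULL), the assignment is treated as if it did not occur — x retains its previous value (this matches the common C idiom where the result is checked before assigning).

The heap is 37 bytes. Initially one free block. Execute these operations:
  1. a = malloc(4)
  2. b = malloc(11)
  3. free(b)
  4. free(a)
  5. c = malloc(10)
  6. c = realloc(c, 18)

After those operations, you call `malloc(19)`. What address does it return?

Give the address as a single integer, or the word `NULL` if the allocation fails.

Op 1: a = malloc(4) -> a = 0; heap: [0-3 ALLOC][4-36 FREE]
Op 2: b = malloc(11) -> b = 4; heap: [0-3 ALLOC][4-14 ALLOC][15-36 FREE]
Op 3: free(b) -> (freed b); heap: [0-3 ALLOC][4-36 FREE]
Op 4: free(a) -> (freed a); heap: [0-36 FREE]
Op 5: c = malloc(10) -> c = 0; heap: [0-9 ALLOC][10-36 FREE]
Op 6: c = realloc(c, 18) -> c = 0; heap: [0-17 ALLOC][18-36 FREE]
malloc(19): first-fit scan over [0-17 ALLOC][18-36 FREE] -> 18

Answer: 18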